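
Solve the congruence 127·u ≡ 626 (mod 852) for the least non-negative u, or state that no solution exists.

gcd(127, 852) = 1, so a unique solution mod 852 exists.
127⁻¹ ≡ 691 (mod 852).
u ≡ 691·626 ≡ 602 (mod 852).

602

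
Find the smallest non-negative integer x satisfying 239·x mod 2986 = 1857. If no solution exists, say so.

gcd(239, 2986) = 1, so a unique solution mod 2986 exists.
239⁻¹ ≡ 1999 (mod 2986).
x ≡ 1999·1857 ≡ 545 (mod 2986).

545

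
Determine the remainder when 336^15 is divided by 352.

Compute successive squares:
336^1 ≡ 336 (mod 352)
336^2 ≡ 336^2 = 112896 ≡ 256 (mod 352)
336^4 ≡ 256^2 = 65536 ≡ 64 (mod 352)
336^8 ≡ 64^2 = 4096 ≡ 224 (mod 352)
336^15 = 336^8 · 336^4 · 336^2 · 336^1 ≡ 224 · 64 · 256 · 336 (mod 352).
Accumulate the product:
224 · 64 = 14336 ≡ 256
256 · 256 = 65536 ≡ 64
64 · 336 = 21504 ≡ 32

32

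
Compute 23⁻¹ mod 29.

Apply the Euclidean algorithm and back-substitute:
29 = 1·23 + 6
23 = 3·6 + 5
6 = 1·5 + 1
5 = 5·1 + 0
gcd(23, 29) = 1, so the inverse exists.
Back-substitute for 1:
1 = 1·6 − 1·5
  = −1·23 + 4·6
  = 4·29 − 5·23
So 23⁻¹ ≡ −5 ≡ 24 (mod 29).

24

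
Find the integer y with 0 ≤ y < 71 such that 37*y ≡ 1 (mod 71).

48

Apply the Euclidean algorithm and back-substitute:
71 = 1·37 + 34
37 = 1·34 + 3
34 = 11·3 + 1
3 = 3·1 + 0
gcd(37, 71) = 1, so the inverse exists.
Back-substitute for 1:
1 = 1·34 − 11·3
  = −11·37 + 12·34
  = 12·71 − 23·37
So 37⁻¹ ≡ −23 ≡ 48 (mod 71).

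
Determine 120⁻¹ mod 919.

919 = 7*120 + 79
120 = 1*79 + 41
79 = 1*41 + 38
41 = 1*38 + 3
38 = 12*3 + 2
3 = 1*2 + 1
2 = 2*1 + 0
gcd(120, 919) = 1, so the inverse exists.
Bézout: 1 = −41*919 + 314*120.
So 120⁻¹ ≡ 314 (mod 919).

314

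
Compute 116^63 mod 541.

89

63 in binary is 111111, i.e. 63 = 32 + 16 + 8 + 4 + 2 + 1.
116^1 ≡ 116 (mod 541)
116^2 ≡ 116^2 = 13456 ≡ 472 (mod 541)
116^4 ≡ 472^2 = 222784 ≡ 433 (mod 541)
116^8 ≡ 433^2 = 187489 ≡ 303 (mod 541)
116^16 ≡ 303^2 = 91809 ≡ 380 (mod 541)
116^32 ≡ 380^2 = 144400 ≡ 494 (mod 541)
116^63 = 116^32 × 116^16 × 116^8 × 116^4 × 116^2 × 116^1 ≡ 494 × 380 × 303 × 433 × 472 × 116 (mod 541).
Accumulate the product:
494 × 380 = 187720 ≡ 534
534 × 303 = 161802 ≡ 43
43 × 433 = 18619 ≡ 225
225 × 472 = 106200 ≡ 164
164 × 116 = 19024 ≡ 89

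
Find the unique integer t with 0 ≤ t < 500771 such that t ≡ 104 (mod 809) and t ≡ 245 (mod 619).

809⁻¹ mod 619: 809*101 ≡ 1 (mod 619), so 809⁻¹ ≡ 101.
t = 104 + 809*((245 − 104)*101 mod 619) = 104 + 809*4 = 3340.

3340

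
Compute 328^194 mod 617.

484

By square-and-multiply:
194 in binary is 11000010, i.e. 194 = 128 + 64 + 2.
328^1 ≡ 328 (mod 617)
328^2 ≡ 328^2 = 107584 ≡ 226 (mod 617)
328^4 ≡ 226^2 = 51076 ≡ 482 (mod 617)
328^8 ≡ 482^2 = 232324 ≡ 332 (mod 617)
328^16 ≡ 332^2 = 110224 ≡ 398 (mod 617)
328^32 ≡ 398^2 = 158404 ≡ 452 (mod 617)
328^64 ≡ 452^2 = 204304 ≡ 77 (mod 617)
328^128 ≡ 77^2 = 5929 ≡ 376 (mod 617)
328^194 = 328^128 · 328^64 · 328^2 ≡ 376 · 77 · 226 (mod 617).
Accumulate the product:
376 · 77 = 28952 ≡ 570
570 · 226 = 128820 ≡ 484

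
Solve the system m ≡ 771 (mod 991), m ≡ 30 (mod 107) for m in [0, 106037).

91943

991⁻¹ mod 107: 991×65 ≡ 1 (mod 107), so 991⁻¹ ≡ 65.
m = 771 + 991×((30 − 771)×65 mod 107) = 771 + 991×92 = 91943.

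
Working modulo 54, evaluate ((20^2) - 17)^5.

47

(20)^2 ≡ 22 (mod 54)
22 - 17 = 5
(5)^5 ≡ 47 (mod 54)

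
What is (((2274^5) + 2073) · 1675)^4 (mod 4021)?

2620

(2274)^5 ≡ 409 (mod 4021)
409 + 2073 = 2482
2482 · 1675 = 4157350 ≡ 3657 (mod 4021)
(3657)^4 ≡ 2620 (mod 4021)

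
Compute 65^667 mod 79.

By square-and-multiply:
65^1 ≡ 65 (mod 79)
65^2 ≡ 65^2 = 4225 ≡ 38 (mod 79)
65^4 ≡ 38^2 = 1444 ≡ 22 (mod 79)
65^8 ≡ 22^2 = 484 ≡ 10 (mod 79)
65^16 ≡ 10^2 = 100 ≡ 21 (mod 79)
65^32 ≡ 21^2 = 441 ≡ 46 (mod 79)
65^64 ≡ 46^2 = 2116 ≡ 62 (mod 79)
65^128 ≡ 62^2 = 3844 ≡ 52 (mod 79)
65^256 ≡ 52^2 = 2704 ≡ 18 (mod 79)
65^512 ≡ 18^2 = 324 ≡ 8 (mod 79)
65^667 = 65^512 · 65^128 · 65^16 · 65^8 · 65^2 · 65^1 ≡ 8 · 52 · 21 · 10 · 38 · 65 (mod 79).
Accumulate the product:
8 · 52 = 416 ≡ 21
21 · 21 = 441 ≡ 46
46 · 10 = 460 ≡ 65
65 · 38 = 2470 ≡ 21
21 · 65 = 1365 ≡ 22

22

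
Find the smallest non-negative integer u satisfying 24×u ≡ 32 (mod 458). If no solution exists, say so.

gcd(24, 458) = 2, and 2 | 32, so solutions exist.
Divide through by 2: 12×u ≡ 16 (mod 229).
12⁻¹ ≡ 210 (mod 229).
u ≡ 210×16 ≡ 154 (mod 229).
The smallest non-negative solution is u = 154.

154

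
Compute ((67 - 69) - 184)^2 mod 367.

67 - 69 = -2 ≡ 365 (mod 367)
365 - 184 = 181
(181)^2 ≡ 98 (mod 367)

98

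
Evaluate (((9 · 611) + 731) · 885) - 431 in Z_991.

9 · 611 = 5499 ≡ 544 (mod 991)
544 + 731 = 1275 ≡ 284 (mod 991)
284 · 885 = 251340 ≡ 617 (mod 991)
617 - 431 = 186

186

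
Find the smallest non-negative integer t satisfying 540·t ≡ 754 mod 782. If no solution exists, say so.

gcd(540, 782) = 2, and 2 | 754, so solutions exist.
Divide through by 2: 270·t ≡ 377 (mod 391).
270⁻¹ ≡ 42 (mod 391).
t ≡ 42·377 ≡ 194 (mod 391).
The smallest non-negative solution is t = 194.

194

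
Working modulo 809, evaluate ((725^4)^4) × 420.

308

(725)^4 ≡ 467 (mod 809)
(467)^4 ≡ 594 (mod 809)
594 × 420 = 249480 ≡ 308 (mod 809)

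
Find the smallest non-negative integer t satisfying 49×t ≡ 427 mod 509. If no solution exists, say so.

gcd(49, 509) = 1, so a unique solution mod 509 exists.
49⁻¹ ≡ 187 (mod 509).
t ≡ 187×427 ≡ 445 (mod 509).

445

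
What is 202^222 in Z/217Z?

202^1 ≡ 202 (mod 217)
202^2 ≡ 202^2 = 40804 ≡ 8 (mod 217)
202^4 ≡ 8^2 = 64 (mod 217)
202^8 ≡ 64^2 = 4096 ≡ 190 (mod 217)
202^16 ≡ 190^2 = 36100 ≡ 78 (mod 217)
202^32 ≡ 78^2 = 6084 ≡ 8 (mod 217)
202^64 ≡ 8^2 = 64 (mod 217)
202^128 ≡ 64^2 = 4096 ≡ 190 (mod 217)
202^222 = 202^128 * 202^64 * 202^16 * 202^8 * 202^4 * 202^2 ≡ 190 * 64 * 78 * 190 * 64 * 8 (mod 217).
Accumulate the product:
190 * 64 = 12160 ≡ 8
8 * 78 = 624 ≡ 190
190 * 190 = 36100 ≡ 78
78 * 64 = 4992 ≡ 1
1 * 8 = 8

8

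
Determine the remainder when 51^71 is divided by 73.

63

By square-and-multiply:
51^1 ≡ 51 (mod 73)
51^2 ≡ 51^2 = 2601 ≡ 46 (mod 73)
51^4 ≡ 46^2 = 2116 ≡ 72 (mod 73)
51^8 ≡ 72^2 = 5184 ≡ 1 (mod 73)
51^16 ≡ 1^2 = 1 (mod 73)
51^32 ≡ 1^2 = 1 (mod 73)
51^64 ≡ 1^2 = 1 (mod 73)
51^71 = 51^64 * 51^4 * 51^2 * 51^1 ≡ 1 * 72 * 46 * 51 (mod 73).
Accumulate the product:
1 * 72 = 72
72 * 46 = 3312 ≡ 27
27 * 51 = 1377 ≡ 63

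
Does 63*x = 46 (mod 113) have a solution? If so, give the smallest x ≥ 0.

gcd(63, 113) = 1, so a unique solution mod 113 exists.
63⁻¹ ≡ 61 (mod 113).
x ≡ 61*46 ≡ 94 (mod 113).

94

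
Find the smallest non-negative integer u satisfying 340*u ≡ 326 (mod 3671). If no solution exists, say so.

584

gcd(340, 3671) = 1, so a unique solution mod 3671 exists.
340⁻¹ ≡ 745 (mod 3671).
u ≡ 745*326 ≡ 584 (mod 3671).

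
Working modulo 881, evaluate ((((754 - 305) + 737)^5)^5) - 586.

754 - 305 = 449
449 + 737 = 1186 ≡ 305 (mod 881)
(305)^5 ≡ 709 (mod 881)
(709)^5 ≡ 568 (mod 881)
568 - 586 = -18 ≡ 863 (mod 881)

863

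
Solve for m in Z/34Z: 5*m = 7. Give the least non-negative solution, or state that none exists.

gcd(5, 34) = 1, so a unique solution mod 34 exists.
5⁻¹ ≡ 7 (mod 34).
m ≡ 7*7 ≡ 15 (mod 34).

15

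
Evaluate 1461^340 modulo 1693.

1461^1 ≡ 1461 (mod 1693)
1461^2 ≡ 1461^2 = 2134521 ≡ 1341 (mod 1693)
1461^4 ≡ 1341^2 = 1798281 ≡ 315 (mod 1693)
1461^8 ≡ 315^2 = 99225 ≡ 1031 (mod 1693)
1461^16 ≡ 1031^2 = 1062961 ≡ 1450 (mod 1693)
1461^32 ≡ 1450^2 = 2102500 ≡ 1487 (mod 1693)
1461^64 ≡ 1487^2 = 2211169 ≡ 111 (mod 1693)
1461^128 ≡ 111^2 = 12321 ≡ 470 (mod 1693)
1461^256 ≡ 470^2 = 220900 ≡ 810 (mod 1693)
1461^340 = 1461^256 * 1461^64 * 1461^16 * 1461^4 ≡ 810 * 111 * 1450 * 315 (mod 1693).
Accumulate the product:
810 * 111 = 89910 ≡ 181
181 * 1450 = 262450 ≡ 35
35 * 315 = 11025 ≡ 867

867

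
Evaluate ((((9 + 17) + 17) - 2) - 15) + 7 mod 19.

14

9 + 17 = 26 ≡ 7 (mod 19)
7 + 17 = 24 ≡ 5 (mod 19)
5 - 2 = 3
3 - 15 = -12 ≡ 7 (mod 19)
7 + 7 = 14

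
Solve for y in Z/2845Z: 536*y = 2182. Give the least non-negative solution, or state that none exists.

227

gcd(536, 2845) = 1, so a unique solution mod 2845 exists.
536⁻¹ ≡ 2776 (mod 2845).
y ≡ 2776*2182 ≡ 227 (mod 2845).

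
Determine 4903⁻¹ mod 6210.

Run the extended Euclidean algorithm:
6210 = 1×4903 + 1307
4903 = 3×1307 + 982
1307 = 1×982 + 325
982 = 3×325 + 7
325 = 46×7 + 3
7 = 2×3 + 1
3 = 3×1 + 0
gcd(4903, 6210) = 1, so the inverse exists.
Bézout: 1 = −1403×6210 + 1777×4903.
So 4903⁻¹ ≡ 1777 (mod 6210).

1777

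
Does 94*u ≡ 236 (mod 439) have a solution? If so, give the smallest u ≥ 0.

gcd(94, 439) = 1, so a unique solution mod 439 exists.
94⁻¹ ≡ 425 (mod 439).
u ≡ 425*236 ≡ 208 (mod 439).

208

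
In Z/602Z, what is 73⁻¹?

33

602 = 8×73 + 18
73 = 4×18 + 1
18 = 18×1 + 0
gcd(73, 602) = 1, so the inverse exists.
Back-substitute for 1:
1 = 1×73 − 4×18
  = −4×602 + 33×73
So 73⁻¹ ≡ 33 (mod 602).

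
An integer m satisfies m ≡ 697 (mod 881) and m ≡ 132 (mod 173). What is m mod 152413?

55319

881⁻¹ mod 173: 881×119 ≡ 1 (mod 173), so 881⁻¹ ≡ 119.
m = 697 + 881×((132 − 697)×119 mod 173) = 697 + 881×62 = 55319.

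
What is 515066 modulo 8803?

4492

515066 = 58*8803 + 4492, so 515066 ≡ 4492 (mod 8803).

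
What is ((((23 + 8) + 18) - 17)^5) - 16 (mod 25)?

23 + 8 = 31 ≡ 6 (mod 25)
6 + 18 = 24
24 - 17 = 7
(7)^5 ≡ 7 (mod 25)
7 - 16 = -9 ≡ 16 (mod 25)

16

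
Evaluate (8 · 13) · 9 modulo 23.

8 · 13 = 104 ≡ 12 (mod 23)
12 · 9 = 108 ≡ 16 (mod 23)

16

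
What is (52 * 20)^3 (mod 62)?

46

52 * 20 = 1040 ≡ 48 (mod 62)
(48)^3 ≡ 46 (mod 62)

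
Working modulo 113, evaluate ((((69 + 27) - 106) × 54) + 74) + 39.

25

69 + 27 = 96
96 - 106 = -10 ≡ 103 (mod 113)
103 × 54 = 5562 ≡ 25 (mod 113)
25 + 74 = 99
99 + 39 = 138 ≡ 25 (mod 113)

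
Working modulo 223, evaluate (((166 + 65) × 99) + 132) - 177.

78

166 + 65 = 231 ≡ 8 (mod 223)
8 × 99 = 792 ≡ 123 (mod 223)
123 + 132 = 255 ≡ 32 (mod 223)
32 - 177 = -145 ≡ 78 (mod 223)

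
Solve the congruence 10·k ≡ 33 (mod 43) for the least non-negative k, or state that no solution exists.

42

gcd(10, 43) = 1, so a unique solution mod 43 exists.
10⁻¹ ≡ 13 (mod 43).
k ≡ 13·33 ≡ 42 (mod 43).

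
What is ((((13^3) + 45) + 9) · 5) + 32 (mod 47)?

7

(13)^3 ≡ 35 (mod 47)
35 + 45 = 80 ≡ 33 (mod 47)
33 + 9 = 42
42 · 5 = 210 ≡ 22 (mod 47)
22 + 32 = 54 ≡ 7 (mod 47)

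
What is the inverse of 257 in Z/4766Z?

4766 = 18·257 + 140
257 = 1·140 + 117
140 = 1·117 + 23
117 = 5·23 + 2
23 = 11·2 + 1
2 = 2·1 + 0
gcd(257, 4766) = 1, so the inverse exists.
Bézout: 1 = 123·4766 − 2281·257.
So 257⁻¹ ≡ −2281 ≡ 2485 (mod 4766).

2485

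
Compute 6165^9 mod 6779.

5431

Compute successive squares:
6165^1 ≡ 6165 (mod 6779)
6165^2 ≡ 6165^2 = 38007225 ≡ 4151 (mod 6779)
6165^4 ≡ 4151^2 = 17230801 ≡ 5362 (mod 6779)
6165^8 ≡ 5362^2 = 28751044 ≡ 1305 (mod 6779)
6165^9 = 6165^8 × 6165^1 ≡ 1305 × 6165 (mod 6779).
1305 × 6165 = 8045325 ≡ 5431 (mod 6779).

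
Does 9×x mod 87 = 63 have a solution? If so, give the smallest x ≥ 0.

gcd(9, 87) = 3, and 3 | 63, so solutions exist.
Divide through by 3: 3×x ≡ 21 mod 29.
3⁻¹ ≡ 10 (mod 29).
x ≡ 10×21 ≡ 7 (mod 29).
The smallest non-negative solution is x = 7.

7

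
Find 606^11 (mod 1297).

Compute successive squares:
11 in binary is 1011, i.e. 11 = 8 + 2 + 1.
606^1 ≡ 606 (mod 1297)
606^2 ≡ 606^2 = 367236 ≡ 185 (mod 1297)
606^4 ≡ 185^2 = 34225 ≡ 503 (mod 1297)
606^8 ≡ 503^2 = 253009 ≡ 94 (mod 1297)
606^11 = 606^8 × 606^2 × 606^1 ≡ 94 × 185 × 606 (mod 1297).
Accumulate the product:
94 × 185 = 17390 ≡ 529
529 × 606 = 320574 ≡ 215

215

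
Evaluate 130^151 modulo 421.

106

By square-and-multiply:
151 in binary is 10010111, i.e. 151 = 128 + 16 + 4 + 2 + 1.
130^1 ≡ 130 (mod 421)
130^2 ≡ 130^2 = 16900 ≡ 60 (mod 421)
130^4 ≡ 60^2 = 3600 ≡ 232 (mod 421)
130^8 ≡ 232^2 = 53824 ≡ 357 (mod 421)
130^16 ≡ 357^2 = 127449 ≡ 307 (mod 421)
130^32 ≡ 307^2 = 94249 ≡ 366 (mod 421)
130^64 ≡ 366^2 = 133956 ≡ 78 (mod 421)
130^128 ≡ 78^2 = 6084 ≡ 190 (mod 421)
130^151 = 130^128 × 130^16 × 130^4 × 130^2 × 130^1 ≡ 190 × 307 × 232 × 60 × 130 (mod 421).
Accumulate the product:
190 × 307 = 58330 ≡ 232
232 × 232 = 53824 ≡ 357
357 × 60 = 21420 ≡ 370
370 × 130 = 48100 ≡ 106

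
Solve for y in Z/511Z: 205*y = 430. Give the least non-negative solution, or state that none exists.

376

gcd(205, 511) = 1, so a unique solution mod 511 exists.
205⁻¹ ≡ 172 (mod 511).
y ≡ 172*430 ≡ 376 (mod 511).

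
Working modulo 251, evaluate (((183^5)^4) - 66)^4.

(183)^5 ≡ 247 (mod 251)
(247)^4 ≡ 5 (mod 251)
5 - 66 = -61 ≡ 190 (mod 251)
(190)^4 ≡ 179 (mod 251)

179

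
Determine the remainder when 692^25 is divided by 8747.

Using repeated squaring:
25 in binary is 11001, i.e. 25 = 16 + 8 + 1.
692^1 ≡ 692 (mod 8747)
692^2 ≡ 692^2 = 478864 ≡ 6526 (mod 8747)
692^4 ≡ 6526^2 = 42588676 ≡ 8280 (mod 8747)
692^8 ≡ 8280^2 = 68558400 ≡ 8161 (mod 8747)
692^16 ≡ 8161^2 = 66601921 ≡ 2263 (mod 8747)
692^25 = 692^16 · 692^8 · 692^1 ≡ 2263 · 8161 · 692 (mod 8747).
Accumulate the product:
2263 · 8161 = 18468343 ≡ 3426
3426 · 692 = 2370792 ≡ 355

355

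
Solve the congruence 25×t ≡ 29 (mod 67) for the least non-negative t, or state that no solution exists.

gcd(25, 67) = 1, so a unique solution mod 67 exists.
25⁻¹ ≡ 59 (mod 67).
t ≡ 59×29 ≡ 36 (mod 67).

36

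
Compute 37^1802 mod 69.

Compute successive squares:
1802 in binary is 11100001010, i.e. 1802 = 1024 + 512 + 256 + 8 + 2.
37^1 ≡ 37 (mod 69)
37^2 ≡ 37^2 = 1369 ≡ 58 (mod 69)
37^4 ≡ 58^2 = 3364 ≡ 52 (mod 69)
37^8 ≡ 52^2 = 2704 ≡ 13 (mod 69)
37^16 ≡ 13^2 = 169 ≡ 31 (mod 69)
37^32 ≡ 31^2 = 961 ≡ 64 (mod 69)
37^64 ≡ 64^2 = 4096 ≡ 25 (mod 69)
37^128 ≡ 25^2 = 625 ≡ 4 (mod 69)
37^256 ≡ 4^2 = 16 (mod 69)
37^512 ≡ 16^2 = 256 ≡ 49 (mod 69)
37^1024 ≡ 49^2 = 2401 ≡ 55 (mod 69)
37^1802 = 37^1024 · 37^512 · 37^256 · 37^8 · 37^2 ≡ 55 · 49 · 16 · 13 · 58 (mod 69).
Accumulate the product:
55 · 49 = 2695 ≡ 4
4 · 16 = 64
64 · 13 = 832 ≡ 4
4 · 58 = 232 ≡ 25

25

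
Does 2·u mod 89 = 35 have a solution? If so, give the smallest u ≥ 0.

62

gcd(2, 89) = 1, so a unique solution mod 89 exists.
2⁻¹ ≡ 45 (mod 89).
u ≡ 45·35 ≡ 62 (mod 89).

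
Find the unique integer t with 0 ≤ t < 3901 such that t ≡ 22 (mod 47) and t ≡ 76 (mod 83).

47⁻¹ mod 83: 47*53 ≡ 1 (mod 83), so 47⁻¹ ≡ 53.
t = 22 + 47*((76 − 22)*53 mod 83) = 22 + 47*40 = 1902.
Check: 1902 mod 47 = 22, 1902 mod 83 = 76. ✓

1902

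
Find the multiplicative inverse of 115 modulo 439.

42

439 = 3×115 + 94
115 = 1×94 + 21
94 = 4×21 + 10
21 = 2×10 + 1
10 = 10×1 + 0
gcd(115, 439) = 1, so the inverse exists.
Bézout: 1 = −11×439 + 42×115.
So 115⁻¹ ≡ 42 (mod 439).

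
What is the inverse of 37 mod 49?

49 = 1×37 + 12
37 = 3×12 + 1
12 = 12×1 + 0
gcd(37, 49) = 1, so the inverse exists.
Back-substitute for 1:
1 = 1×37 − 3×12
  = −3×49 + 4×37
So 37⁻¹ ≡ 4 (mod 49).

4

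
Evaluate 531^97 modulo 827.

531^1 ≡ 531 (mod 827)
531^2 ≡ 531^2 = 281961 ≡ 781 (mod 827)
531^4 ≡ 781^2 = 609961 ≡ 462 (mod 827)
531^8 ≡ 462^2 = 213444 ≡ 78 (mod 827)
531^16 ≡ 78^2 = 6084 ≡ 295 (mod 827)
531^32 ≡ 295^2 = 87025 ≡ 190 (mod 827)
531^64 ≡ 190^2 = 36100 ≡ 539 (mod 827)
531^97 = 531^64 · 531^32 · 531^1 ≡ 539 · 190 · 531 (mod 827).
Accumulate the product:
539 · 190 = 102410 ≡ 689
689 · 531 = 365859 ≡ 325

325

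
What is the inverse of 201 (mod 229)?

139

Run the extended Euclidean algorithm:
229 = 1×201 + 28
201 = 7×28 + 5
28 = 5×5 + 3
5 = 1×3 + 2
3 = 1×2 + 1
2 = 2×1 + 0
gcd(201, 229) = 1, so the inverse exists.
Back-substitute for 1:
1 = 1×3 − 1×2
  = −1×5 + 2×3
  = 2×28 − 11×5
  = −11×201 + 79×28
  = 79×229 − 90×201
So 201⁻¹ ≡ −90 ≡ 139 (mod 229).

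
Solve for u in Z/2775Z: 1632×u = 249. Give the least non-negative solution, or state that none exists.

682

gcd(1632, 2775) = 3, and 3 | 249, so solutions exist.
Divide through by 3: 544×u ≡ 83 (mod 925).
544⁻¹ ≡ 454 (mod 925).
u ≡ 454×83 ≡ 682 (mod 925).
The smallest non-negative solution is u = 682.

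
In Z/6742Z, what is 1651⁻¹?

2687

6742 = 4*1651 + 138
1651 = 11*138 + 133
138 = 1*133 + 5
133 = 26*5 + 3
5 = 1*3 + 2
3 = 1*2 + 1
2 = 2*1 + 0
gcd(1651, 6742) = 1, so the inverse exists.
Bézout: 1 = −658*6742 + 2687*1651.
So 1651⁻¹ ≡ 2687 (mod 6742).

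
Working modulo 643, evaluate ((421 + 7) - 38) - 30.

421 + 7 = 428
428 - 38 = 390
390 - 30 = 360

360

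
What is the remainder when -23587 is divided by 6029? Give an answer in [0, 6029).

529

-23587 = -4×6029 + 529, so -23587 ≡ 529 (mod 6029).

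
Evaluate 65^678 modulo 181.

48

Compute successive squares:
65^1 ≡ 65 (mod 181)
65^2 ≡ 65^2 = 4225 ≡ 62 (mod 181)
65^4 ≡ 62^2 = 3844 ≡ 43 (mod 181)
65^8 ≡ 43^2 = 1849 ≡ 39 (mod 181)
65^16 ≡ 39^2 = 1521 ≡ 73 (mod 181)
65^32 ≡ 73^2 = 5329 ≡ 80 (mod 181)
65^64 ≡ 80^2 = 6400 ≡ 65 (mod 181)
65^128 ≡ 65^2 = 4225 ≡ 62 (mod 181)
65^256 ≡ 62^2 = 3844 ≡ 43 (mod 181)
65^512 ≡ 43^2 = 1849 ≡ 39 (mod 181)
65^678 = 65^512 · 65^128 · 65^32 · 65^4 · 65^2 ≡ 39 · 62 · 80 · 43 · 62 (mod 181).
Accumulate the product:
39 · 62 = 2418 ≡ 65
65 · 80 = 5200 ≡ 132
132 · 43 = 5676 ≡ 65
65 · 62 = 4030 ≡ 48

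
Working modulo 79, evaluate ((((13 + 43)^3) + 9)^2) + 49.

13 + 43 = 56
(56)^3 ≡ 78 (mod 79)
78 + 9 = 87 ≡ 8 (mod 79)
(8)^2 ≡ 64 (mod 79)
64 + 49 = 113 ≡ 34 (mod 79)

34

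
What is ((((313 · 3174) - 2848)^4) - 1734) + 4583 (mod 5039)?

313 · 3174 = 993462 ≡ 779 (mod 5039)
779 - 2848 = -2069 ≡ 2970 (mod 5039)
(2970)^4 ≡ 3173 (mod 5039)
3173 - 1734 = 1439
1439 + 4583 = 6022 ≡ 983 (mod 5039)

983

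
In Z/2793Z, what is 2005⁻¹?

1237

Run the extended Euclidean algorithm:
2793 = 1*2005 + 788
2005 = 2*788 + 429
788 = 1*429 + 359
429 = 1*359 + 70
359 = 5*70 + 9
70 = 7*9 + 7
9 = 1*7 + 2
7 = 3*2 + 1
2 = 2*1 + 0
gcd(2005, 2793) = 1, so the inverse exists.
Back-substitute for 1:
1 = 1*7 − 3*2
  = −3*9 + 4*7
  = 4*70 − 31*9
  = −31*359 + 159*70
  = 159*429 − 190*359
  = −190*788 + 349*429
  = 349*2005 − 888*788
  = −888*2793 + 1237*2005
So 2005⁻¹ ≡ 1237 (mod 2793).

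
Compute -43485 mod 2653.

-43485 = -17·2653 + 1616, so -43485 ≡ 1616 (mod 2653).

1616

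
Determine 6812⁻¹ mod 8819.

747

Run the extended Euclidean algorithm:
8819 = 1*6812 + 2007
6812 = 3*2007 + 791
2007 = 2*791 + 425
791 = 1*425 + 366
425 = 1*366 + 59
366 = 6*59 + 12
59 = 4*12 + 11
12 = 1*11 + 1
11 = 11*1 + 0
gcd(6812, 8819) = 1, so the inverse exists.
Back-substitute for 1:
1 = 1*12 − 1*11
  = −1*59 + 5*12
  = 5*366 − 31*59
  = −31*425 + 36*366
  = 36*791 − 67*425
  = −67*2007 + 170*791
  = 170*6812 − 577*2007
  = −577*8819 + 747*6812
So 6812⁻¹ ≡ 747 (mod 8819).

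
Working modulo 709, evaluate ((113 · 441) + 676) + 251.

113 · 441 = 49833 ≡ 203 (mod 709)
203 + 676 = 879 ≡ 170 (mod 709)
170 + 251 = 421

421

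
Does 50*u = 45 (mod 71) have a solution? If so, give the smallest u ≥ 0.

8

gcd(50, 71) = 1, so a unique solution mod 71 exists.
50⁻¹ ≡ 27 (mod 71).
u ≡ 27*45 ≡ 8 (mod 71).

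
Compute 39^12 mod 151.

12 in binary is 1100, i.e. 12 = 8 + 4.
39^1 ≡ 39 (mod 151)
39^2 ≡ 39^2 = 1521 ≡ 11 (mod 151)
39^4 ≡ 11^2 = 121 (mod 151)
39^8 ≡ 121^2 = 14641 ≡ 145 (mod 151)
39^12 = 39^8 · 39^4 ≡ 145 · 121 (mod 151).
145 · 121 = 17545 ≡ 29 (mod 151).

29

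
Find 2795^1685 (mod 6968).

By square-and-multiply:
1685 in binary is 11010010101, i.e. 1685 = 1024 + 512 + 128 + 16 + 4 + 1.
2795^1 ≡ 2795 (mod 6968)
2795^2 ≡ 2795^2 = 7812025 ≡ 897 (mod 6968)
2795^4 ≡ 897^2 = 804609 ≡ 3289 (mod 6968)
2795^8 ≡ 3289^2 = 10817521 ≡ 3185 (mod 6968)
2795^16 ≡ 3185^2 = 10144225 ≡ 5785 (mod 6968)
2795^32 ≡ 5785^2 = 33466225 ≡ 5889 (mod 6968)
2795^64 ≡ 5889^2 = 34680321 ≡ 585 (mod 6968)
2795^128 ≡ 585^2 = 342225 ≡ 793 (mod 6968)
2795^256 ≡ 793^2 = 628849 ≡ 1729 (mod 6968)
2795^512 ≡ 1729^2 = 2989441 ≡ 169 (mod 6968)
2795^1024 ≡ 169^2 = 28561 ≡ 689 (mod 6968)
2795^1685 = 2795^1024 * 2795^512 * 2795^128 * 2795^16 * 2795^4 * 2795^1 ≡ 689 * 169 * 793 * 5785 * 3289 * 2795 (mod 6968).
Accumulate the product:
689 * 169 = 116441 ≡ 4953
4953 * 793 = 3927729 ≡ 4745
4745 * 5785 = 27449825 ≡ 2873
2873 * 3289 = 9449297 ≡ 689
689 * 2795 = 1925755 ≡ 2587

2587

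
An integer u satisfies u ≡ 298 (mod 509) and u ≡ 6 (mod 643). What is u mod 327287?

509⁻¹ mod 643: 509×619 ≡ 1 (mod 643), so 509⁻¹ ≡ 619.
u = 298 + 509×((6 − 298)×619 mod 643) = 298 + 509×578 = 294500.

294500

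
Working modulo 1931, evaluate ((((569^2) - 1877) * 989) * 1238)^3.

191

(569)^2 ≡ 1284 (mod 1931)
1284 - 1877 = -593 ≡ 1338 (mod 1931)
1338 * 989 = 1323282 ≡ 547 (mod 1931)
547 * 1238 = 677186 ≡ 1336 (mod 1931)
(1336)^3 ≡ 191 (mod 1931)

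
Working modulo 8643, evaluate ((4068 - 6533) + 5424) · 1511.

4068 - 6533 = -2465 ≡ 6178 (mod 8643)
6178 + 5424 = 11602 ≡ 2959 (mod 8643)
2959 · 1511 = 4471049 ≡ 2618 (mod 8643)

2618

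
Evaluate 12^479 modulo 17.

Compute successive squares:
479 in binary is 111011111, i.e. 479 = 256 + 128 + 64 + 16 + 8 + 4 + 2 + 1.
12^1 ≡ 12 (mod 17)
12^2 ≡ 12^2 = 144 ≡ 8 (mod 17)
12^4 ≡ 8^2 = 64 ≡ 13 (mod 17)
12^8 ≡ 13^2 = 169 ≡ 16 (mod 17)
12^16 ≡ 16^2 = 256 ≡ 1 (mod 17)
12^32 ≡ 1^2 = 1 (mod 17)
12^64 ≡ 1^2 = 1 (mod 17)
12^128 ≡ 1^2 = 1 (mod 17)
12^256 ≡ 1^2 = 1 (mod 17)
12^479 = 12^256 * 12^128 * 12^64 * 12^16 * 12^8 * 12^4 * 12^2 * 12^1 ≡ 1 * 1 * 1 * 1 * 16 * 13 * 8 * 12 (mod 17).
Accumulate the product:
1 * 1 = 1
1 * 1 = 1
1 * 1 = 1
1 * 16 = 16
16 * 13 = 208 ≡ 4
4 * 8 = 32 ≡ 15
15 * 12 = 180 ≡ 10

10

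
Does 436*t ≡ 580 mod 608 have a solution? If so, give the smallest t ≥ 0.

85

gcd(436, 608) = 4, and 4 | 580, so solutions exist.
Divide through by 4: 109*t ≡ 145 mod 152.
109⁻¹ ≡ 53 (mod 152).
t ≡ 53*145 ≡ 85 (mod 152).
The smallest non-negative solution is t = 85.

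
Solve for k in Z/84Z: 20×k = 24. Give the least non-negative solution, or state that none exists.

gcd(20, 84) = 4, and 4 | 24, so solutions exist.
Divide through by 4: 5×k ≡ 6 mod 21.
5⁻¹ ≡ 17 (mod 21).
k ≡ 17×6 ≡ 18 (mod 21).
The smallest non-negative solution is k = 18.

18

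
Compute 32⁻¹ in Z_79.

By the extended Euclidean algorithm:
79 = 2×32 + 15
32 = 2×15 + 2
15 = 7×2 + 1
2 = 2×1 + 0
gcd(32, 79) = 1, so the inverse exists.
Back-substitute for 1:
1 = 1×15 − 7×2
  = −7×32 + 15×15
  = 15×79 − 37×32
So 32⁻¹ ≡ −37 ≡ 42 (mod 79).

42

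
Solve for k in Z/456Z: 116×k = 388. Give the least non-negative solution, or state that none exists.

gcd(116, 456) = 4, and 4 | 388, so solutions exist.
Divide through by 4: 29×k ≡ 97 (mod 114).
29⁻¹ ≡ 59 (mod 114).
k ≡ 59×97 ≡ 23 (mod 114).
The smallest non-negative solution is k = 23.

23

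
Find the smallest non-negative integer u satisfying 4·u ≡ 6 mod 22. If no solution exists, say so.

gcd(4, 22) = 2, and 2 | 6, so solutions exist.
Divide through by 2: 2·u mod 11 = 3.
2⁻¹ ≡ 6 (mod 11).
u ≡ 6·3 ≡ 7 (mod 11).
The smallest non-negative solution is u = 7.

7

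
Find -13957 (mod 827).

-13957 = -17×827 + 102, so -13957 ≡ 102 (mod 827).

102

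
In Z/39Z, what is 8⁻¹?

5

39 = 4×8 + 7
8 = 1×7 + 1
7 = 7×1 + 0
gcd(8, 39) = 1, so the inverse exists.
Back-substitute for 1:
1 = 1×8 − 1×7
  = −1×39 + 5×8
So 8⁻¹ ≡ 5 (mod 39).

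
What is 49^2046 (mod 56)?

49

Using repeated squaring:
2046 in binary is 11111111110, i.e. 2046 = 1024 + 512 + 256 + 128 + 64 + 32 + 16 + 8 + 4 + 2.
49^1 ≡ 49 (mod 56)
49^2 ≡ 49^2 = 2401 ≡ 49 (mod 56)
49^4 ≡ 49^2 = 2401 ≡ 49 (mod 56)
49^8 ≡ 49^2 = 2401 ≡ 49 (mod 56)
49^16 ≡ 49^2 = 2401 ≡ 49 (mod 56)
49^32 ≡ 49^2 = 2401 ≡ 49 (mod 56)
49^64 ≡ 49^2 = 2401 ≡ 49 (mod 56)
49^128 ≡ 49^2 = 2401 ≡ 49 (mod 56)
49^256 ≡ 49^2 = 2401 ≡ 49 (mod 56)
49^512 ≡ 49^2 = 2401 ≡ 49 (mod 56)
49^1024 ≡ 49^2 = 2401 ≡ 49 (mod 56)
49^2046 = 49^1024 · 49^512 · 49^256 · 49^128 · 49^64 · 49^32 · 49^16 · 49^8 · 49^4 · 49^2 ≡ 49 · 49 · 49 · 49 · 49 · 49 · 49 · 49 · 49 · 49 (mod 56).
Accumulate the product:
49 · 49 = 2401 ≡ 49
49 · 49 = 2401 ≡ 49
49 · 49 = 2401 ≡ 49
49 · 49 = 2401 ≡ 49
49 · 49 = 2401 ≡ 49
49 · 49 = 2401 ≡ 49
49 · 49 = 2401 ≡ 49
49 · 49 = 2401 ≡ 49
49 · 49 = 2401 ≡ 49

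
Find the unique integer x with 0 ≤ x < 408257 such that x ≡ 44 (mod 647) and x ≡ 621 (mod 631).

647⁻¹ mod 631: 647·355 ≡ 1 (mod 631), so 647⁻¹ ≡ 355.
x = 44 + 647·((621 − 44)·355 mod 631) = 44 + 647·391 = 253021.

253021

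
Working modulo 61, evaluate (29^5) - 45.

37

(29)^5 ≡ 21 (mod 61)
21 - 45 = -24 ≡ 37 (mod 61)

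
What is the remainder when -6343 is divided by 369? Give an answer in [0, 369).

-6343 = -18×369 + 299, so -6343 ≡ 299 (mod 369).

299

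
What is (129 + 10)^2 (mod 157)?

129 + 10 = 139
(139)^2 ≡ 10 (mod 157)

10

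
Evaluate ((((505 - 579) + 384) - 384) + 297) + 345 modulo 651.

568

505 - 579 = -74 ≡ 577 (mod 651)
577 + 384 = 961 ≡ 310 (mod 651)
310 - 384 = -74 ≡ 577 (mod 651)
577 + 297 = 874 ≡ 223 (mod 651)
223 + 345 = 568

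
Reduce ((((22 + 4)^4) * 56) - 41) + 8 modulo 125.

123

22 + 4 = 26
(26)^4 ≡ 101 (mod 125)
101 * 56 = 5656 ≡ 31 (mod 125)
31 - 41 = -10 ≡ 115 (mod 125)
115 + 8 = 123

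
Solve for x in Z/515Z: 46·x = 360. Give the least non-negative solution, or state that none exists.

75

gcd(46, 515) = 1, so a unique solution mod 515 exists.
46⁻¹ ≡ 56 (mod 515).
x ≡ 56·360 ≡ 75 (mod 515).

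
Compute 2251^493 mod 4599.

Compute successive squares:
2251^1 ≡ 2251 (mod 4599)
2251^2 ≡ 2251^2 = 5067001 ≡ 3502 (mod 4599)
2251^4 ≡ 3502^2 = 12264004 ≡ 3070 (mod 4599)
2251^8 ≡ 3070^2 = 9424900 ≡ 1549 (mod 4599)
2251^16 ≡ 1549^2 = 2399401 ≡ 3322 (mod 4599)
2251^32 ≡ 3322^2 = 11035684 ≡ 2683 (mod 4599)
2251^64 ≡ 2683^2 = 7198489 ≡ 1054 (mod 4599)
2251^128 ≡ 1054^2 = 1110916 ≡ 2557 (mod 4599)
2251^256 ≡ 2557^2 = 6538249 ≡ 3070 (mod 4599)
2251^493 = 2251^256 * 2251^128 * 2251^64 * 2251^32 * 2251^8 * 2251^4 * 2251^1 ≡ 3070 * 2557 * 1054 * 2683 * 1549 * 3070 * 2251 (mod 4599).
Accumulate the product:
3070 * 2557 = 7849990 ≡ 4096
4096 * 1054 = 4317184 ≡ 3322
3322 * 2683 = 8912926 ≡ 64
64 * 1549 = 99136 ≡ 2557
2557 * 3070 = 7849990 ≡ 4096
4096 * 2251 = 9220096 ≡ 3700

3700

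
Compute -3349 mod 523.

312

-3349 = -7*523 + 312, so -3349 ≡ 312 (mod 523).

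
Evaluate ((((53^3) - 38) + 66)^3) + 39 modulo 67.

15

(53)^3 ≡ 3 (mod 67)
3 - 38 = -35 ≡ 32 (mod 67)
32 + 66 = 98 ≡ 31 (mod 67)
(31)^3 ≡ 43 (mod 67)
43 + 39 = 82 ≡ 15 (mod 67)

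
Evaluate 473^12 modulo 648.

Compute successive squares:
12 in binary is 1100, i.e. 12 = 8 + 4.
473^1 ≡ 473 (mod 648)
473^2 ≡ 473^2 = 223729 ≡ 169 (mod 648)
473^4 ≡ 169^2 = 28561 ≡ 49 (mod 648)
473^8 ≡ 49^2 = 2401 ≡ 457 (mod 648)
473^12 = 473^8 · 473^4 ≡ 457 · 49 (mod 648).
457 · 49 = 22393 ≡ 361 (mod 648).

361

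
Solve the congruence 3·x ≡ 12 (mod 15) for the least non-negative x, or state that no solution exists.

gcd(3, 15) = 3, and 3 | 12, so solutions exist.
Divide through by 3: 1·x = 4 (mod 5).
1⁻¹ ≡ 1 (mod 5).
x ≡ 1·4 ≡ 4 (mod 5).
The smallest non-negative solution is x = 4.

4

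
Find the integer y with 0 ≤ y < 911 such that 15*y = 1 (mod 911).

911 = 60×15 + 11
15 = 1×11 + 4
11 = 2×4 + 3
4 = 1×3 + 1
3 = 3×1 + 0
gcd(15, 911) = 1, so the inverse exists.
Back-substitute for 1:
1 = 1×4 − 1×3
  = −1×11 + 3×4
  = 3×15 − 4×11
  = −4×911 + 243×15
So 15⁻¹ ≡ 243 (mod 911).

243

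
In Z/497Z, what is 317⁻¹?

Apply the Euclidean algorithm and back-substitute:
497 = 1·317 + 180
317 = 1·180 + 137
180 = 1·137 + 43
137 = 3·43 + 8
43 = 5·8 + 3
8 = 2·3 + 2
3 = 1·2 + 1
2 = 2·1 + 0
gcd(317, 497) = 1, so the inverse exists.
Back-substitute for 1:
1 = 1·3 − 1·2
  = −1·8 + 3·3
  = 3·43 − 16·8
  = −16·137 + 51·43
  = 51·180 − 67·137
  = −67·317 + 118·180
  = 118·497 − 185·317
So 317⁻¹ ≡ −185 ≡ 312 (mod 497).

312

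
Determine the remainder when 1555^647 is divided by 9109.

By square-and-multiply:
1555^1 ≡ 1555 (mod 9109)
1555^2 ≡ 1555^2 = 2418025 ≡ 4140 (mod 9109)
1555^4 ≡ 4140^2 = 17139600 ≡ 5571 (mod 9109)
1555^8 ≡ 5571^2 = 31036041 ≡ 1678 (mod 9109)
1555^16 ≡ 1678^2 = 2815684 ≡ 1003 (mod 9109)
1555^32 ≡ 1003^2 = 1006009 ≡ 4019 (mod 9109)
1555^64 ≡ 4019^2 = 16152361 ≡ 2104 (mod 9109)
1555^128 ≡ 2104^2 = 4426816 ≡ 8951 (mod 9109)
1555^256 ≡ 8951^2 = 80120401 ≡ 6746 (mod 9109)
1555^512 ≡ 6746^2 = 45508516 ≡ 9061 (mod 9109)
1555^647 = 1555^512 * 1555^128 * 1555^4 * 1555^2 * 1555^1 ≡ 9061 * 8951 * 5571 * 4140 * 1555 (mod 9109).
Accumulate the product:
9061 * 8951 = 81105011 ≡ 7584
7584 * 5571 = 42250464 ≡ 2922
2922 * 4140 = 12097080 ≡ 328
328 * 1555 = 510040 ≡ 9045

9045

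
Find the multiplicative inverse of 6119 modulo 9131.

1634

By the extended Euclidean algorithm:
9131 = 1·6119 + 3012
6119 = 2·3012 + 95
3012 = 31·95 + 67
95 = 1·67 + 28
67 = 2·28 + 11
28 = 2·11 + 6
11 = 1·6 + 5
6 = 1·5 + 1
5 = 5·1 + 0
gcd(6119, 9131) = 1, so the inverse exists.
Bézout: 1 = −1095·9131 + 1634·6119.
So 6119⁻¹ ≡ 1634 (mod 9131).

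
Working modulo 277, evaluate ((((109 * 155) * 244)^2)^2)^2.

109 * 155 = 16895 ≡ 275 (mod 277)
275 * 244 = 67100 ≡ 66 (mod 277)
(66)^2 ≡ 201 (mod 277)
(201)^2 ≡ 236 (mod 277)
(236)^2 ≡ 19 (mod 277)

19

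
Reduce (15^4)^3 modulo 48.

(15)^4 ≡ 33 (mod 48)
(33)^3 ≡ 33 (mod 48)

33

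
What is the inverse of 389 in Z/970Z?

389

970 = 2×389 + 192
389 = 2×192 + 5
192 = 38×5 + 2
5 = 2×2 + 1
2 = 2×1 + 0
gcd(389, 970) = 1, so the inverse exists.
Bézout: 1 = −156×970 + 389×389.
So 389⁻¹ ≡ 389 (mod 970).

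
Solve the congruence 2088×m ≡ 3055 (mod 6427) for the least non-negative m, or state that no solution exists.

3729

gcd(2088, 6427) = 1, so a unique solution mod 6427 exists.
2088⁻¹ ≡ 828 (mod 6427).
m ≡ 828×3055 ≡ 3729 (mod 6427).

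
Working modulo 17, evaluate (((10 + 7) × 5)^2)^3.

0

10 + 7 = 17 ≡ 0 (mod 17)
0 × 5 = 0
(0)^2 ≡ 0 (mod 17)
(0)^3 ≡ 0 (mod 17)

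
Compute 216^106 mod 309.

9

Using repeated squaring:
216^1 ≡ 216 (mod 309)
216^2 ≡ 216^2 = 46656 ≡ 306 (mod 309)
216^4 ≡ 306^2 = 93636 ≡ 9 (mod 309)
216^8 ≡ 9^2 = 81 (mod 309)
216^16 ≡ 81^2 = 6561 ≡ 72 (mod 309)
216^32 ≡ 72^2 = 5184 ≡ 240 (mod 309)
216^64 ≡ 240^2 = 57600 ≡ 126 (mod 309)
216^106 = 216^64 × 216^32 × 216^8 × 216^2 ≡ 126 × 240 × 81 × 306 (mod 309).
Accumulate the product:
126 × 240 = 30240 ≡ 267
267 × 81 = 21627 ≡ 306
306 × 306 = 93636 ≡ 9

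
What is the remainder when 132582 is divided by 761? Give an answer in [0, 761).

168

132582 = 174*761 + 168, so 132582 ≡ 168 (mod 761).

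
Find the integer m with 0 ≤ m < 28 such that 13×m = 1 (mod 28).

13

28 = 2×13 + 2
13 = 6×2 + 1
2 = 2×1 + 0
gcd(13, 28) = 1, so the inverse exists.
Back-substitute for 1:
1 = 1×13 − 6×2
  = −6×28 + 13×13
So 13⁻¹ ≡ 13 (mod 28).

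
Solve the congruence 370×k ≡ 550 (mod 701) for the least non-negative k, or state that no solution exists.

172

gcd(370, 701) = 1, so a unique solution mod 701 exists.
370⁻¹ ≡ 36 (mod 701).
k ≡ 36×550 ≡ 172 (mod 701).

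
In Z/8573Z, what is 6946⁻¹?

By the extended Euclidean algorithm:
8573 = 1×6946 + 1627
6946 = 4×1627 + 438
1627 = 3×438 + 313
438 = 1×313 + 125
313 = 2×125 + 63
125 = 1×63 + 62
63 = 1×62 + 1
62 = 62×1 + 0
gcd(6946, 8573) = 1, so the inverse exists.
Back-substitute for 1:
1 = 1×63 − 1×62
  = −1×125 + 2×63
  = 2×313 − 5×125
  = −5×438 + 7×313
  = 7×1627 − 26×438
  = −26×6946 + 111×1627
  = 111×8573 − 137×6946
So 6946⁻¹ ≡ −137 ≡ 8436 (mod 8573).

8436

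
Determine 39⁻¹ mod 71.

71 = 1·39 + 32
39 = 1·32 + 7
32 = 4·7 + 4
7 = 1·4 + 3
4 = 1·3 + 1
3 = 3·1 + 0
gcd(39, 71) = 1, so the inverse exists.
Back-substitute for 1:
1 = 1·4 − 1·3
  = −1·7 + 2·4
  = 2·32 − 9·7
  = −9·39 + 11·32
  = 11·71 − 20·39
So 39⁻¹ ≡ −20 ≡ 51 (mod 71).

51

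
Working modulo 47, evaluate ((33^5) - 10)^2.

28

(33)^5 ≡ 44 (mod 47)
44 - 10 = 34
(34)^2 ≡ 28 (mod 47)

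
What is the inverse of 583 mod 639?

639 = 1×583 + 56
583 = 10×56 + 23
56 = 2×23 + 10
23 = 2×10 + 3
10 = 3×3 + 1
3 = 3×1 + 0
gcd(583, 639) = 1, so the inverse exists.
Back-substitute for 1:
1 = 1×10 − 3×3
  = −3×23 + 7×10
  = 7×56 − 17×23
  = −17×583 + 177×56
  = 177×639 − 194×583
So 583⁻¹ ≡ −194 ≡ 445 (mod 639).

445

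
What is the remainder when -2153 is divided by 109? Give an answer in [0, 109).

-2153 = -20·109 + 27, so -2153 ≡ 27 (mod 109).

27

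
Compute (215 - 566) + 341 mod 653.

643

215 - 566 = -351 ≡ 302 (mod 653)
302 + 341 = 643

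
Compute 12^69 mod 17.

69 in binary is 1000101, i.e. 69 = 64 + 4 + 1.
12^1 ≡ 12 (mod 17)
12^2 ≡ 12^2 = 144 ≡ 8 (mod 17)
12^4 ≡ 8^2 = 64 ≡ 13 (mod 17)
12^8 ≡ 13^2 = 169 ≡ 16 (mod 17)
12^16 ≡ 16^2 = 256 ≡ 1 (mod 17)
12^32 ≡ 1^2 = 1 (mod 17)
12^64 ≡ 1^2 = 1 (mod 17)
12^69 = 12^64 * 12^4 * 12^1 ≡ 1 * 13 * 12 (mod 17).
Accumulate the product:
1 * 13 = 13
13 * 12 = 156 ≡ 3

3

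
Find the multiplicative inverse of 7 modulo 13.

2

Apply the Euclidean algorithm and back-substitute:
13 = 1×7 + 6
7 = 1×6 + 1
6 = 6×1 + 0
gcd(7, 13) = 1, so the inverse exists.
Bézout: 1 = −1×13 + 2×7.
So 7⁻¹ ≡ 2 (mod 13).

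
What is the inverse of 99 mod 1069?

54

By the extended Euclidean algorithm:
1069 = 10*99 + 79
99 = 1*79 + 20
79 = 3*20 + 19
20 = 1*19 + 1
19 = 19*1 + 0
gcd(99, 1069) = 1, so the inverse exists.
Back-substitute for 1:
1 = 1*20 − 1*19
  = −1*79 + 4*20
  = 4*99 − 5*79
  = −5*1069 + 54*99
So 99⁻¹ ≡ 54 (mod 1069).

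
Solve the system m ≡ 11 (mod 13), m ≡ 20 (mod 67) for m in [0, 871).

13⁻¹ mod 67: 13·31 ≡ 1 (mod 67), so 13⁻¹ ≡ 31.
m = 11 + 13·((20 − 11)·31 mod 67) = 11 + 13·11 = 154.

154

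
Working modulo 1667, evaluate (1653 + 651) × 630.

1230

1653 + 651 = 2304 ≡ 637 (mod 1667)
637 × 630 = 401310 ≡ 1230 (mod 1667)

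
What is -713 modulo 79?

77

-713 = -10*79 + 77, so -713 ≡ 77 (mod 79).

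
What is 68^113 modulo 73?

59

By square-and-multiply:
113 in binary is 1110001, i.e. 113 = 64 + 32 + 16 + 1.
68^1 ≡ 68 (mod 73)
68^2 ≡ 68^2 = 4624 ≡ 25 (mod 73)
68^4 ≡ 25^2 = 625 ≡ 41 (mod 73)
68^8 ≡ 41^2 = 1681 ≡ 2 (mod 73)
68^16 ≡ 2^2 = 4 (mod 73)
68^32 ≡ 4^2 = 16 (mod 73)
68^64 ≡ 16^2 = 256 ≡ 37 (mod 73)
68^113 = 68^64 × 68^32 × 68^16 × 68^1 ≡ 37 × 16 × 4 × 68 (mod 73).
Accumulate the product:
37 × 16 = 592 ≡ 8
8 × 4 = 32
32 × 68 = 2176 ≡ 59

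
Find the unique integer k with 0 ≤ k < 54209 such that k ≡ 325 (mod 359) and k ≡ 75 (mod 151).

13967

359⁻¹ mod 151: 359×53 ≡ 1 (mod 151), so 359⁻¹ ≡ 53.
k = 325 + 359×((75 − 325)×53 mod 151) = 325 + 359×38 = 13967.
Check: 13967 mod 359 = 325, 13967 mod 151 = 75. ✓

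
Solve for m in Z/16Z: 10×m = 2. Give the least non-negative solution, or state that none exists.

gcd(10, 16) = 2, and 2 | 2, so solutions exist.
Divide through by 2: 5×m ≡ 1 mod 8.
5⁻¹ ≡ 5 (mod 8).
m ≡ 5×1 ≡ 5 (mod 8).
The smallest non-negative solution is m = 5.

5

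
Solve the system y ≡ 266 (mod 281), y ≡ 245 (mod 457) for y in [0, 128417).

25837

281⁻¹ mod 457: 281·148 ≡ 1 (mod 457), so 281⁻¹ ≡ 148.
y = 266 + 281·((245 − 266)·148 mod 457) = 266 + 281·91 = 25837.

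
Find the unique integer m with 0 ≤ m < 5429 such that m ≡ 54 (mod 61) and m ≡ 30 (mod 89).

61⁻¹ mod 89: 61*54 ≡ 1 (mod 89), so 61⁻¹ ≡ 54.
m = 54 + 61*((30 − 54)*54 mod 89) = 54 + 61*39 = 2433.

2433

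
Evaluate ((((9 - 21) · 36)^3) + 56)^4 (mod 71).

9 - 21 = -12 ≡ 59 (mod 71)
59 · 36 = 2124 ≡ 65 (mod 71)
(65)^3 ≡ 68 (mod 71)
68 + 56 = 124 ≡ 53 (mod 71)
(53)^4 ≡ 38 (mod 71)

38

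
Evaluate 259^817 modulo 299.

817 in binary is 1100110001, i.e. 817 = 512 + 256 + 32 + 16 + 1.
259^1 ≡ 259 (mod 299)
259^2 ≡ 259^2 = 67081 ≡ 105 (mod 299)
259^4 ≡ 105^2 = 11025 ≡ 261 (mod 299)
259^8 ≡ 261^2 = 68121 ≡ 248 (mod 299)
259^16 ≡ 248^2 = 61504 ≡ 209 (mod 299)
259^32 ≡ 209^2 = 43681 ≡ 27 (mod 299)
259^64 ≡ 27^2 = 729 ≡ 131 (mod 299)
259^128 ≡ 131^2 = 17161 ≡ 118 (mod 299)
259^256 ≡ 118^2 = 13924 ≡ 170 (mod 299)
259^512 ≡ 170^2 = 28900 ≡ 196 (mod 299)
259^817 = 259^512 · 259^256 · 259^32 · 259^16 · 259^1 ≡ 196 · 170 · 27 · 209 · 259 (mod 299).
Accumulate the product:
196 · 170 = 33320 ≡ 131
131 · 27 = 3537 ≡ 248
248 · 209 = 51832 ≡ 105
105 · 259 = 27195 ≡ 285

285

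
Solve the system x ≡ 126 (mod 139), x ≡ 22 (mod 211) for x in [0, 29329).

139⁻¹ mod 211: 139·126 ≡ 1 (mod 211), so 139⁻¹ ≡ 126.
x = 126 + 139·((22 − 126)·126 mod 211) = 126 + 139·189 = 26397.

26397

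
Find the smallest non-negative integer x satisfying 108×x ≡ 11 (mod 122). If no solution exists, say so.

no solution

gcd(108, 122) = 2, and 2 does not divide 11.
So the congruence has no solution.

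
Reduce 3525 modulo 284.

117

3525 = 12×284 + 117, so 3525 ≡ 117 (mod 284).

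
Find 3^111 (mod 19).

8

Compute successive squares:
111 in binary is 1101111, i.e. 111 = 64 + 32 + 8 + 4 + 2 + 1.
3^1 ≡ 3 (mod 19)
3^2 ≡ 3^2 = 9 (mod 19)
3^4 ≡ 9^2 = 81 ≡ 5 (mod 19)
3^8 ≡ 5^2 = 25 ≡ 6 (mod 19)
3^16 ≡ 6^2 = 36 ≡ 17 (mod 19)
3^32 ≡ 17^2 = 289 ≡ 4 (mod 19)
3^64 ≡ 4^2 = 16 (mod 19)
3^111 = 3^64 · 3^32 · 3^8 · 3^4 · 3^2 · 3^1 ≡ 16 · 4 · 6 · 5 · 9 · 3 (mod 19).
Accumulate the product:
16 · 4 = 64 ≡ 7
7 · 6 = 42 ≡ 4
4 · 5 = 20 ≡ 1
1 · 9 = 9
9 · 3 = 27 ≡ 8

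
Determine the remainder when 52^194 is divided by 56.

194 in binary is 11000010, i.e. 194 = 128 + 64 + 2.
52^1 ≡ 52 (mod 56)
52^2 ≡ 52^2 = 2704 ≡ 16 (mod 56)
52^4 ≡ 16^2 = 256 ≡ 32 (mod 56)
52^8 ≡ 32^2 = 1024 ≡ 16 (mod 56)
52^16 ≡ 16^2 = 256 ≡ 32 (mod 56)
52^32 ≡ 32^2 = 1024 ≡ 16 (mod 56)
52^64 ≡ 16^2 = 256 ≡ 32 (mod 56)
52^128 ≡ 32^2 = 1024 ≡ 16 (mod 56)
52^194 = 52^128 × 52^64 × 52^2 ≡ 16 × 32 × 16 (mod 56).
Accumulate the product:
16 × 32 = 512 ≡ 8
8 × 16 = 128 ≡ 16

16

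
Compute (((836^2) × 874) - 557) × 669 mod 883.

(836)^2 ≡ 443 (mod 883)
443 × 874 = 387182 ≡ 428 (mod 883)
428 - 557 = -129 ≡ 754 (mod 883)
754 × 669 = 504426 ≡ 233 (mod 883)

233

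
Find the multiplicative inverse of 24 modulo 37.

17

37 = 1*24 + 13
24 = 1*13 + 11
13 = 1*11 + 2
11 = 5*2 + 1
2 = 2*1 + 0
gcd(24, 37) = 1, so the inverse exists.
Back-substitute for 1:
1 = 1*11 − 5*2
  = −5*13 + 6*11
  = 6*24 − 11*13
  = −11*37 + 17*24
So 24⁻¹ ≡ 17 (mod 37).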